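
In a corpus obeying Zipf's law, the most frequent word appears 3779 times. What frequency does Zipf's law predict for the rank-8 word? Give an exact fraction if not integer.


Zipf's law: freq(rank) = f1 / rank
f1 = 3779, rank = 8
freq = 3779 / 8
GCD(3779, 8) = 1
Simplified: 3779/8

3779/8


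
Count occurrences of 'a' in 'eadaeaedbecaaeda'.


Scanning 'eadaeaedbecaaeda' for 'a':
  Position 1: 'a' -> MATCH (count: 1)
  Position 3: 'a' -> MATCH (count: 2)
  Position 5: 'a' -> MATCH (count: 3)
  Position 11: 'a' -> MATCH (count: 4)
  Position 12: 'a' -> MATCH (count: 5)
  Position 15: 'a' -> MATCH (count: 6)
Total occurrences of 'a': 6

6


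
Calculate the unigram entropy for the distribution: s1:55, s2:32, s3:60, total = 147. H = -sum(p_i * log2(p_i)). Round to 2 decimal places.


Computing entropy H = -sum(p_i * log2(p_i)):
  s1: p = 55/147 = 0.3741, -p*log2(p) = 0.5307
  s2: p = 32/147 = 0.2177, -p*log2(p) = 0.4788
  s3: p = 60/147 = 0.4082, -p*log2(p) = 0.5277
H = sum of terms = 1.5372
Rounded to 2 decimals: 1.54

1.54


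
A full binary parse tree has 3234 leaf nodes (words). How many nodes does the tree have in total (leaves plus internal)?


Leaf nodes (terminals): 3234
Internal nodes = n - 1 = 3234 - 1 = 3233
Total = leaves + internal = 3234 + 3233 = 6467

6467


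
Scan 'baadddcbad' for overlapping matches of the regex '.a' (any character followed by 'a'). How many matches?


Pattern: .a means any character followed by 'a'.
Scanning 'baadddcbad' position-by-position:
  Pos 0: window 'ba' -> MATCH
  Pos 1: window 'aa' -> MATCH
  Pos 2: window 'ad' -> no
  Pos 3: window 'dd' -> no
  Pos 4: window 'dd' -> no
  Pos 5: window 'dc' -> no
  Pos 6: window 'cb' -> no
  Pos 7: window 'ba' -> MATCH
  Pos 8: window 'ad' -> no
  Pos 9: window 'd' -> no
Total matches: 3

3


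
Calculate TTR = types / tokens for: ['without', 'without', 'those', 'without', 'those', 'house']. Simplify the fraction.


Tokens: 6
Unique types: ('house', 'those', 'without') = 3
TTR = 3/6
Simplify: divide both by 3 -> 1/2
TTR = 1/2

1/2


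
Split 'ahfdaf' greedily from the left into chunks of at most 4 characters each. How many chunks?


'ahfdaf' has 6 characters.
Chunking with max size 4:
  Chunk 1: 'ahfd' (positions 0-3)
  Chunk 2: 'af' (positions 4-5)
Total chunks: ceil(6 / 4) = 2

2


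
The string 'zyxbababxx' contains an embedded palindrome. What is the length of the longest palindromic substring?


Scanning 'zyxbababxx' for palindromic substrings.
Substring at positions 2-8: 'xbababx'.
Check: reverse('xbababx') = 'xbababx' -> palindrome confirmed.
Neighbouring characters ('y' / 'x') break symmetry, so it cannot extend further.
No longer palindromic substring exists; longest length = 7

7


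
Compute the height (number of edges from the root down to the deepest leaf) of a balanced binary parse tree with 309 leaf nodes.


In a balanced binary tree with n leaves the deepest leaf is ceil(log2(n)) edges below the root.
log2(309) = 8.2715
ceil(8.2715) = 9
height (edges) = 9

9


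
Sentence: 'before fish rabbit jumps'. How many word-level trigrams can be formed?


Word trigrams from [4] words:
  Trigram 1: (before fish rabbit)
  Trigram 2: (fish rabbit jumps)
Total word trigrams: 4 - 2 = 2

2


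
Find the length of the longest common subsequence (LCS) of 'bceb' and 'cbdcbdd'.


DP table for LCS of 'bceb' and 'cbdcbdd':
       c  b  d  c  b  d  d
    0  0  0  0  0  0  0  0
  b 0  0  1  1  1  1  1  1
  c 0  1  1  1  2  2  2  2
  e 0  1  1  1  2  2  2  2
  b 0  1  2  2  2  3  3  3
LCS: 'bcb'
LCS length = 3

3


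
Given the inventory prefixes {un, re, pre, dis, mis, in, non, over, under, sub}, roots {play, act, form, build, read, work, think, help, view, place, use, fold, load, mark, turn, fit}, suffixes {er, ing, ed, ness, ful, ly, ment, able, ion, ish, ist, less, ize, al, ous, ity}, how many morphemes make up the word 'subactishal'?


Segmenting 'subactishal' against the inventory:
  'sub' -> prefix (morpheme 1)
  'act' -> root (morpheme 2)
  'ish' -> suffix (morpheme 3)
  'al' -> suffix (morpheme 4)
Total morphemes: 4

4


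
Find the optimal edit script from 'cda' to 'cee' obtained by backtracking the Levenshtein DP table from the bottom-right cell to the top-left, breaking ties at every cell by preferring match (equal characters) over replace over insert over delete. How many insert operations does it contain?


Edit distance = 2. Backtracking from cell (3, 3) with preference match > replace > insert > delete,
then listing the resulting alignment 'cda' -> 'cee' left to right:
  Step 1: keep 'c'
  Step 2: replace d->e
  Step 3: replace a->e
Total insertions: 0

0


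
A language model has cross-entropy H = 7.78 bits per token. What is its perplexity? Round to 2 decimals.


Perplexity formula: PP = 2^H
H = 7.78
PP = 2^7.78
Decompose: 2^7.78 = 2^7 * 2^0.78
2^7 = 128, 2^0.78 ~ 1.7171309
PP ~ 128 * 1.7171309 = 219.7927552
Rounded to 2 decimals: 219.79

219.79


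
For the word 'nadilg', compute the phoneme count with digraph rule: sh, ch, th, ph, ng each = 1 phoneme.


Parsing 'nadilg' greedily, digraphs first:
  'n' -> consonant phoneme (phonemes so far: 1)
  'a' -> vowel phoneme (phonemes so far: 2)
  'd' -> consonant phoneme (phonemes so far: 3)
  'i' -> vowel phoneme (phonemes so far: 4)
  'l' -> consonant phoneme (phonemes so far: 5)
  'g' -> consonant phoneme (phonemes so far: 6)
Total phonemes: 6

6


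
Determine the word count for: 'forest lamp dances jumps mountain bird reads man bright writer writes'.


Counting words by splitting on spaces:
  Word 1: 'forest'
  Word 2: 'lamp'
  Word 3: 'dances'
  Word 4: 'jumps'
  Word 5: 'mountain'
  Word 6: 'bird'
  Word 7: 'reads'
  Word 8: 'man'
  Word 9: 'bright'
  Word 10: 'writer'
  Word 11: 'writes'
Total words: 11

11


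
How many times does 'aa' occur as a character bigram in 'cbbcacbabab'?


Scanning 'cbbcacbabab' for bigram 'aa':
  Position 0: 'cb' -> no
  Position 1: 'bb' -> no
  Position 2: 'bc' -> no
  Position 3: 'ca' -> no
  Position 4: 'ac' -> no
  Position 5: 'cb' -> no
  Position 6: 'ba' -> no
  Position 7: 'ab' -> no
  Position 8: 'ba' -> no
  Position 9: 'ab' -> no
Total matches: 0

0


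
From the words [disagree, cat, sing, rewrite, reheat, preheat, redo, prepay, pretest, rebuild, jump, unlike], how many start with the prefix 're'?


Checking each word for prefix 're':
  'disagree' -> no (count: 0)
  'cat' -> no (count: 0)
  'sing' -> no (count: 0)
  'rewrite' -> YES, starts with 're' (count: 1)
  'reheat' -> YES, starts with 're' (count: 2)
  'preheat' -> no (count: 2)
  'redo' -> YES, starts with 're' (count: 3)
  'prepay' -> no (count: 3)
  'pretest' -> no (count: 3)
  'rebuild' -> YES, starts with 're' (count: 4)
  'jump' -> no (count: 4)
  'unlike' -> no (count: 4)
Total with prefix 're': 4

4


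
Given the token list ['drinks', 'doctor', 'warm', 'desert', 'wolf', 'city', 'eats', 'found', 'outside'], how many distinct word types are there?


Listing all tokens and tracking unique types:
  Token 1: 'drinks' -> NEW (unique so far: 1)
  Token 2: 'doctor' -> NEW (unique so far: 2)
  Token 3: 'warm' -> NEW (unique so far: 3)
  Token 4: 'desert' -> NEW (unique so far: 4)
  Token 5: 'wolf' -> NEW (unique so far: 5)
  Token 6: 'city' -> NEW (unique so far: 6)
  Token 7: 'eats' -> NEW (unique so far: 7)
  Token 8: 'found' -> NEW (unique so far: 8)
  Token 9: 'outside' -> NEW (unique so far: 9)
Unique types: ('city', 'desert', 'doctor', 'drinks', 'eats', 'found', 'outside', 'warm', 'wolf')
Vocabulary size: 9

9


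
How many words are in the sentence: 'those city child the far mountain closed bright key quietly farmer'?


Counting words by splitting on spaces:
  Word 1: 'those'
  Word 2: 'city'
  Word 3: 'child'
  Word 4: 'the'
  Word 5: 'far'
  Word 6: 'mountain'
  Word 7: 'closed'
  Word 8: 'bright'
  Word 9: 'key'
  Word 10: 'quietly'
  Word 11: 'farmer'
Total words: 11

11


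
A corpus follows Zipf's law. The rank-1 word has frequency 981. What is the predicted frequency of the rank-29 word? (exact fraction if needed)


Zipf's law: freq(rank) = f1 / rank
f1 = 981, rank = 29
freq = 981 / 29
GCD(981, 29) = 1
Simplified: 981/29

981/29


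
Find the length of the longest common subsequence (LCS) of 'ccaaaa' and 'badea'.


DP table for LCS of 'ccaaaa' and 'badea':
       b  a  d  e  a
    0  0  0  0  0  0
  c 0  0  0  0  0  0
  c 0  0  0  0  0  0
  a 0  0  1  1  1  1
  a 0  0  1  1  1  2
  a 0  0  1  1  1  2
  a 0  0  1  1  1  2
LCS: 'aa'
LCS length = 2

2


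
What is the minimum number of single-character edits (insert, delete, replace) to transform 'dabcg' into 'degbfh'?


Building DP table for s1='dabcg' (len 5) and s2='degbfh' (len 6):
       d  e  g  b  f  h
    0  1  2  3  4  5  6
  d 1  0  1  2  3  4  5
  a 2  1  1  2  3  4  5
  b 3  2  2  2  2  3  4
  c 4  3  3  3  3  3  4
  g 5  4  4  3  4  4  4
Edit distance = dp[5][6] = 4

4


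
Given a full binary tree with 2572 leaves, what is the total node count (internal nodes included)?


Leaf nodes (terminals): 2572
Internal nodes = n - 1 = 2572 - 1 = 2571
Total = leaves + internal = 2572 + 2571 = 5143

5143


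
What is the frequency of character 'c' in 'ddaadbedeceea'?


Scanning 'ddaadbedeceea' for 'c':
  Position 9: 'c' -> MATCH (count: 1)
Total occurrences of 'c': 1

1


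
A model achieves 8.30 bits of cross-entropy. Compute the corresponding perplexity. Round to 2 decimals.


Perplexity formula: PP = 2^H
H = 8.30
PP = 2^8.30
Decompose: 2^8.30 = 2^8 * 2^0.30
2^8 = 256, 2^0.30 ~ 1.2311444
PP ~ 256 * 1.2311444 = 315.1729664
Rounded to 2 decimals: 315.17

315.17


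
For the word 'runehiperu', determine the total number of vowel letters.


Scanning each character of 'runehiperu':
  Position 1: 'r' -> consonant (running count: 0)
  Position 2: 'u' -> vowel (running count: 1)
  Position 3: 'n' -> consonant (running count: 1)
  Position 4: 'e' -> vowel (running count: 2)
  Position 5: 'h' -> consonant (running count: 2)
  Position 6: 'i' -> vowel (running count: 3)
  Position 7: 'p' -> consonant (running count: 3)
  Position 8: 'e' -> vowel (running count: 4)
  Position 9: 'r' -> consonant (running count: 4)
  Position 10: 'u' -> vowel (running count: 5)
Total vowels: 5

5


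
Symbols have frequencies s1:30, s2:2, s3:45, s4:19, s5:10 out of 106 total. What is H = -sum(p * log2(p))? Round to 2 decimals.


Computing entropy H = -sum(p_i * log2(p_i)):
  s1: p = 30/106 = 0.2830, -p*log2(p) = 0.5154
  s2: p = 2/106 = 0.0189, -p*log2(p) = 0.1081
  s3: p = 45/106 = 0.4245, -p*log2(p) = 0.5247
  s4: p = 19/106 = 0.1792, -p*log2(p) = 0.4445
  s5: p = 10/106 = 0.0943, -p*log2(p) = 0.3213
H = sum of terms = 1.9140
Rounded to 2 decimals: 1.91

1.91


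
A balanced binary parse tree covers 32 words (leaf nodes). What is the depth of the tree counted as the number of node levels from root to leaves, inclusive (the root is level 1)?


In a balanced binary tree with n leaves the deepest leaf is ceil(log2(n)) edges below the root,
so counting node levels inclusive of root and leaves gives ceil(log2(n)) + 1 levels.
log2(32) = 5.0000
ceil(5.0000) = 5
levels = 5 + 1 = 6

6


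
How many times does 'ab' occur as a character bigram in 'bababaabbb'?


Scanning 'bababaabbb' for bigram 'ab':
  Position 0: 'ba' -> no
  Position 1: 'ab' -> MATCH
  Position 2: 'ba' -> no
  Position 3: 'ab' -> MATCH
  Position 4: 'ba' -> no
  Position 5: 'aa' -> no
  Position 6: 'ab' -> MATCH
  Position 7: 'bb' -> no
  Position 8: 'bb' -> no
Total matches: 3

3


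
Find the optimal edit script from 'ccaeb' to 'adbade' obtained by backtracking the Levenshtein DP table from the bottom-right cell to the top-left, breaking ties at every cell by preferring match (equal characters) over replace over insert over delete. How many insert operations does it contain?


Edit distance = 5. Backtracking from cell (5, 6) with preference match > replace > insert > delete,
then listing the resulting alignment 'ccaeb' -> 'adbade' left to right:
  Step 1: insert 'a' [insertion #1]
  Step 2: replace c->d
  Step 3: replace c->b
  Step 4: keep 'a'
  Step 5: replace e->d
  Step 6: replace b->e
Total insertions: 1

1


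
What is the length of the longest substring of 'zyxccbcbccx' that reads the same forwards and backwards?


Scanning 'zyxccbcbccx' for palindromic substrings.
Substring at positions 2-10: 'xccbcbccx'.
Check: reverse('xccbcbccx') = 'xccbcbccx' -> palindrome confirmed.
Neighbouring characters ('y' / '-') break symmetry, so it cannot extend further.
No longer palindromic substring exists; longest length = 9

9


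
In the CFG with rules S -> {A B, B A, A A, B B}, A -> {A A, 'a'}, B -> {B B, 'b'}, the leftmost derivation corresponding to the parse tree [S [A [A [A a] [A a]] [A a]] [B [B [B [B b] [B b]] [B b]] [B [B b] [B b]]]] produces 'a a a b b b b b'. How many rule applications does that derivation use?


Every bracketed nonterminal node [X ...] in the tree is produced by exactly one rule application.
Reading the tree off as a leftmost derivation:
  Step 1: S  =>  A B   (applied S -> A B)
  Step 2: A B  =>  A A B   (applied A -> A A)
  Step 3: A A B  =>  A A A B   (applied A -> A A)
  Step 4: A A A B  =>  a A A B   (applied A -> a)
  Step 5: a A A B  =>  a a A B   (applied A -> a)
  Step 6: a a A B  =>  a a a B   (applied A -> a)
  Step 7: a a a B  =>  a a a B B   (applied B -> B B)
  Step 8: a a a B B  =>  a a a B B B   (applied B -> B B)
  Step 9: a a a B B B  =>  a a a B B B B   (applied B -> B B)
  Step 10: a a a B B B B  =>  a a a b B B B   (applied B -> b)
  Step 11: a a a b B B B  =>  a a a b b B B   (applied B -> b)
  Step 12: a a a b b B B  =>  a a a b b b B   (applied B -> b)
  Step 13: a a a b b b B  =>  a a a b b b B B   (applied B -> B B)
  Step 14: a a a b b b B B  =>  a a a b b b b B   (applied B -> b)
  Step 15: a a a b b b b B  =>  a a a b b b b b   (applied B -> b)
Final yield: a a a b b b b b
Total rewrite steps: 15

15


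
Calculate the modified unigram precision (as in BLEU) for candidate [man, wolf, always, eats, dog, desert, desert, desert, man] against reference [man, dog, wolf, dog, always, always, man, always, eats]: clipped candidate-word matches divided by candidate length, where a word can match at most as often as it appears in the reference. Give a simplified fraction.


Reference word counts: {'always': 3, 'dog': 2, 'eats': 1, 'man': 2, 'wolf': 1}
Checking each candidate word (with clipping):
  'man' -> in reference (ref count 2, used 1/2) -> match (matches: 1)
  'wolf' -> in reference (ref count 1, used 1/1) -> match (matches: 2)
  'always' -> in reference (ref count 3, used 1/3) -> match (matches: 3)
  'eats' -> in reference (ref count 1, used 1/1) -> match (matches: 4)
  'dog' -> in reference (ref count 2, used 1/2) -> match (matches: 5)
  'desert' -> not in reference -> no match (matches: 5)
  'desert' -> not in reference -> no match (matches: 5)
  'desert' -> not in reference -> no match (matches: 5)
  'man' -> in reference (ref count 2, used 2/2) -> match (matches: 6)
Clipped matches: 6, Candidate length: 9
Precision = 6/9 = 2/3

2/3


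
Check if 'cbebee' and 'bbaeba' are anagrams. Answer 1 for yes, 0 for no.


Sort characters of 'cbebee': 'bbceee'
Sort characters of 'bbaeba': 'aabbbe'
Sorted forms differ -> they are NOT anagrams
Result: 0

0


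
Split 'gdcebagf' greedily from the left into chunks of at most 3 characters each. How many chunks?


'gdcebagf' has 8 characters.
Chunking with max size 3:
  Chunk 1: 'gdc' (positions 0-2)
  Chunk 2: 'eba' (positions 3-5)
  Chunk 3: 'gf' (positions 6-7)
Total chunks: ceil(8 / 3) = 3

3


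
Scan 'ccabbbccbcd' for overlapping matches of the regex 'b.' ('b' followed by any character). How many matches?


Pattern: b. means 'b' followed by any character.
Scanning 'ccabbbccbcd' position-by-position:
  Pos 0: window 'cc' -> no
  Pos 1: window 'ca' -> no
  Pos 2: window 'ab' -> no
  Pos 3: window 'bb' -> MATCH
  Pos 4: window 'bb' -> MATCH
  Pos 5: window 'bc' -> MATCH
  Pos 6: window 'cc' -> no
  Pos 7: window 'cb' -> no
  Pos 8: window 'bc' -> MATCH
  Pos 9: window 'cd' -> no
  Pos 10: window 'd' -> no
Total matches: 4

4


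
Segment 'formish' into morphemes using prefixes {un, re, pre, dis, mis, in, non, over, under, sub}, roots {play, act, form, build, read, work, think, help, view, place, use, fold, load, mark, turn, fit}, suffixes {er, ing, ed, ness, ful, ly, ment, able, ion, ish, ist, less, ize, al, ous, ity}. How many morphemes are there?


Segmenting 'formish' against the inventory:
  'form' -> root (morpheme 1)
  'ish' -> suffix (morpheme 2)
Total morphemes: 2

2


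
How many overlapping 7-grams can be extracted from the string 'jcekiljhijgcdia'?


String 'jcekiljhijgcdia' has length L = 15.
Number of overlapping n-grams = L - n + 1
Substituting: 15 - 7 + 1 = 9

9


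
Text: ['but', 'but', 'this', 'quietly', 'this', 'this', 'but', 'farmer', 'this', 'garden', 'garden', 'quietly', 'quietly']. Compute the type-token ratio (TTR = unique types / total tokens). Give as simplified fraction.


Tokens: 13
Unique types: ('but', 'farmer', 'garden', 'quietly', 'this') = 5
TTR = 5/13
Already in lowest terms.

5/13


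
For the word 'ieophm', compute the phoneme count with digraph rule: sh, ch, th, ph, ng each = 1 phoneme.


Parsing 'ieophm' greedily, digraphs first:
  'i' -> vowel phoneme (phonemes so far: 1)
  'e' -> vowel phoneme (phonemes so far: 2)
  'o' -> vowel phoneme (phonemes so far: 3)
  'ph' -> digraph (1 consonant phoneme) (phonemes so far: 4)
  'm' -> consonant phoneme (phonemes so far: 5)
Total phonemes: 5

5


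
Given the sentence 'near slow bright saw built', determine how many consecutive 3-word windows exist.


Word trigrams from [5] words:
  Trigram 1: (near slow bright)
  Trigram 2: (slow bright saw)
  Trigram 3: (bright saw built)
Total word trigrams: 5 - 2 = 3

3


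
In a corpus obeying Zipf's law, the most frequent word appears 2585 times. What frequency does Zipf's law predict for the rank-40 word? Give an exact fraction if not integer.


Zipf's law: freq(rank) = f1 / rank
f1 = 2585, rank = 40
freq = 2585 / 40
GCD(2585, 40) = 5
Simplified: 517/8

517/8


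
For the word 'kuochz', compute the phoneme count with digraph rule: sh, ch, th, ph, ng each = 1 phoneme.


Parsing 'kuochz' greedily, digraphs first:
  'k' -> consonant phoneme (phonemes so far: 1)
  'u' -> vowel phoneme (phonemes so far: 2)
  'o' -> vowel phoneme (phonemes so far: 3)
  'ch' -> digraph (1 consonant phoneme) (phonemes so far: 4)
  'z' -> consonant phoneme (phonemes so far: 5)
Total phonemes: 5

5


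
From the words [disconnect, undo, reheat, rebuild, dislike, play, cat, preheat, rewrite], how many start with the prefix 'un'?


Checking each word for prefix 'un':
  'disconnect' -> no (count: 0)
  'undo' -> YES, starts with 'un' (count: 1)
  'reheat' -> no (count: 1)
  'rebuild' -> no (count: 1)
  'dislike' -> no (count: 1)
  'play' -> no (count: 1)
  'cat' -> no (count: 1)
  'preheat' -> no (count: 1)
  'rewrite' -> no (count: 1)
Total with prefix 'un': 1

1


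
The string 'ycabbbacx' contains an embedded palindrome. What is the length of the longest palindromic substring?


Scanning 'ycabbbacx' for palindromic substrings.
Substring at positions 1-7: 'cabbbac'.
Check: reverse('cabbbac') = 'cabbbac' -> palindrome confirmed.
Neighbouring characters ('y' / 'x') break symmetry, so it cannot extend further.
No longer palindromic substring exists; longest length = 7

7


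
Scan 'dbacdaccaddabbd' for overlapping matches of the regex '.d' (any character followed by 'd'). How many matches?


Pattern: .d means any character followed by 'd'.
Scanning 'dbacdaccaddabbd' position-by-position:
  Pos 0: window 'db' -> no
  Pos 1: window 'ba' -> no
  Pos 2: window 'ac' -> no
  Pos 3: window 'cd' -> MATCH
  Pos 4: window 'da' -> no
  Pos 5: window 'ac' -> no
  Pos 6: window 'cc' -> no
  Pos 7: window 'ca' -> no
  Pos 8: window 'ad' -> MATCH
  Pos 9: window 'dd' -> MATCH
  Pos 10: window 'da' -> no
  Pos 11: window 'ab' -> no
  Pos 12: window 'bb' -> no
  Pos 13: window 'bd' -> MATCH
  Pos 14: window 'd' -> no
Total matches: 4

4


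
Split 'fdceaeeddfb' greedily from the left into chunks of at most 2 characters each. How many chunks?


'fdceaeeddfb' has 11 characters.
Chunking with max size 2:
  Chunk 1: 'fd' (positions 0-1)
  Chunk 2: 'ce' (positions 2-3)
  Chunk 3: 'ae' (positions 4-5)
  Chunk 4: 'ed' (positions 6-7)
  Chunk 5: 'df' (positions 8-9)
  Chunk 6: 'b' (positions 10-10)
Total chunks: ceil(11 / 2) = 6

6


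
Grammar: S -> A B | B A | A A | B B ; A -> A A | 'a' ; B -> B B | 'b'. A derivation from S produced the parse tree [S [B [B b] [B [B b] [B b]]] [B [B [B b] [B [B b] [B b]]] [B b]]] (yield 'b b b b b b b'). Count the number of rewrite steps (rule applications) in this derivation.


Every bracketed nonterminal node [X ...] in the tree is produced by exactly one rule application.
Reading the tree off as a leftmost derivation:
  Step 1: S  =>  B B   (applied S -> B B)
  Step 2: B B  =>  B B B   (applied B -> B B)
  Step 3: B B B  =>  b B B   (applied B -> b)
  Step 4: b B B  =>  b B B B   (applied B -> B B)
  Step 5: b B B B  =>  b b B B   (applied B -> b)
  Step 6: b b B B  =>  b b b B   (applied B -> b)
  Step 7: b b b B  =>  b b b B B   (applied B -> B B)
  Step 8: b b b B B  =>  b b b B B B   (applied B -> B B)
  Step 9: b b b B B B  =>  b b b b B B   (applied B -> b)
  Step 10: b b b b B B  =>  b b b b B B B   (applied B -> B B)
  Step 11: b b b b B B B  =>  b b b b b B B   (applied B -> b)
  Step 12: b b b b b B B  =>  b b b b b b B   (applied B -> b)
  Step 13: b b b b b b B  =>  b b b b b b b   (applied B -> b)
Final yield: b b b b b b b
Total rewrite steps: 13

13


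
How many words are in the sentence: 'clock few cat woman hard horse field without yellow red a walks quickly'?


Counting words by splitting on spaces:
  Word 1: 'clock'
  Word 2: 'few'
  Word 3: 'cat'
  Word 4: 'woman'
  Word 5: 'hard'
  Word 6: 'horse'
  Word 7: 'field'
  Word 8: 'without'
  Word 9: 'yellow'
  Word 10: 'red'
  Word 11: 'a'
  Word 12: 'walks'
  Word 13: 'quickly'
Total words: 13

13


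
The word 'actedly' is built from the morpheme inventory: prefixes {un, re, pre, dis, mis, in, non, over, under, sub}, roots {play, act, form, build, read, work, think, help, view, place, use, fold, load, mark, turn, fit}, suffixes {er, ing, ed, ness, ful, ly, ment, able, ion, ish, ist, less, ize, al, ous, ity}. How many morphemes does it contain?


Segmenting 'actedly' against the inventory:
  'act' -> root (morpheme 1)
  'ed' -> suffix (morpheme 2)
  'ly' -> suffix (morpheme 3)
Total morphemes: 3

3


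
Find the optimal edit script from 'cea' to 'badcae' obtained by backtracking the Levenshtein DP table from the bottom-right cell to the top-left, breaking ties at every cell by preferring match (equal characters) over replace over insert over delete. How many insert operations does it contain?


Edit distance = 5. Backtracking from cell (3, 6) with preference match > replace > insert > delete,
then listing the resulting alignment 'cea' -> 'badcae' left to right:
  Step 1: insert 'b' [insertion #1]
  Step 2: insert 'a' [insertion #2]
  Step 3: insert 'd' [insertion #3]
  Step 4: keep 'c'
  Step 5: replace e->a
  Step 6: replace a->e
Total insertions: 3

3


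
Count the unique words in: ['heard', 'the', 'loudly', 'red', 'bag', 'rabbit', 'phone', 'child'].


Listing all tokens and tracking unique types:
  Token 1: 'heard' -> NEW (unique so far: 1)
  Token 2: 'the' -> NEW (unique so far: 2)
  Token 3: 'loudly' -> NEW (unique so far: 3)
  Token 4: 'red' -> NEW (unique so far: 4)
  Token 5: 'bag' -> NEW (unique so far: 5)
  Token 6: 'rabbit' -> NEW (unique so far: 6)
  Token 7: 'phone' -> NEW (unique so far: 7)
  Token 8: 'child' -> NEW (unique so far: 8)
Unique types: ('bag', 'child', 'heard', 'loudly', 'phone', 'rabbit', 'red', 'the')
Vocabulary size: 8

8


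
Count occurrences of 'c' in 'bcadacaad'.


Scanning 'bcadacaad' for 'c':
  Position 1: 'c' -> MATCH (count: 1)
  Position 5: 'c' -> MATCH (count: 2)
Total occurrences of 'c': 2

2


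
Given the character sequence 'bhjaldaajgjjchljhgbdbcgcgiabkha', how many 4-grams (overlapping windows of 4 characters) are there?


String 'bhjaldaajgjjchljhgbdbcgcgiabkha' has length L = 31.
Number of overlapping n-grams = L - n + 1
Substituting: 31 - 4 + 1 = 28

28


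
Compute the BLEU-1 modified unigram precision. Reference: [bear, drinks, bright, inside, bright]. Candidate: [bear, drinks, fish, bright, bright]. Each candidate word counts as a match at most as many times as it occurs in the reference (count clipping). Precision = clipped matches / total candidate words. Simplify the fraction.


Reference word counts: {'bear': 1, 'bright': 2, 'drinks': 1, 'inside': 1}
Checking each candidate word (with clipping):
  'bear' -> in reference (ref count 1, used 1/1) -> match (matches: 1)
  'drinks' -> in reference (ref count 1, used 1/1) -> match (matches: 2)
  'fish' -> not in reference -> no match (matches: 2)
  'bright' -> in reference (ref count 2, used 1/2) -> match (matches: 3)
  'bright' -> in reference (ref count 2, used 2/2) -> match (matches: 4)
Clipped matches: 4, Candidate length: 5
Precision = 4/5

4/5


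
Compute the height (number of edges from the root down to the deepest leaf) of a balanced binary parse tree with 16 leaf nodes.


In a balanced binary tree with n leaves the deepest leaf is ceil(log2(n)) edges below the root.
log2(16) = 4.0000
ceil(4.0000) = 4
height (edges) = 4

4


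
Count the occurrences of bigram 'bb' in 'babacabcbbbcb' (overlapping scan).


Scanning 'babacabcbbbcb' for bigram 'bb':
  Position 0: 'ba' -> no
  Position 1: 'ab' -> no
  Position 2: 'ba' -> no
  Position 3: 'ac' -> no
  Position 4: 'ca' -> no
  Position 5: 'ab' -> no
  Position 6: 'bc' -> no
  Position 7: 'cb' -> no
  Position 8: 'bb' -> MATCH
  Position 9: 'bb' -> MATCH
  Position 10: 'bc' -> no
  Position 11: 'cb' -> no
Total matches: 2

2


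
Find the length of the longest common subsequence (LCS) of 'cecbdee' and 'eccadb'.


DP table for LCS of 'cecbdee' and 'eccadb':
       e  c  c  a  d  b
    0  0  0  0  0  0  0
  c 0  0  1  1  1  1  1
  e 0  1  1  1  1  1  1
  c 0  1  2  2  2  2  2
  b 0  1  2  2  2  2  3
  d 0  1  2  2  2  3  3
  e 0  1  2  2  2  3  3
  e 0  1  2  2  2  3  3
LCS: 'ccb'
LCS length = 3

3


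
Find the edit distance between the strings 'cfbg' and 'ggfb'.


Building DP table for s1='cfbg' (len 4) and s2='ggfb' (len 4):
       g  g  f  b
    0  1  2  3  4
  c 1  1  2  3  4
  f 2  2  2  2  3
  b 3  3  3  3  2
  g 4  3  3  4  3
Edit distance = dp[4][4] = 3

3


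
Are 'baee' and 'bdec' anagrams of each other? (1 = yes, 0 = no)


Sort characters of 'baee': 'abee'
Sort characters of 'bdec': 'bcde'
Sorted forms differ -> they are NOT anagrams
Result: 0

0


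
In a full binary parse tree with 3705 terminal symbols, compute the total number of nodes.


Leaf nodes (terminals): 3705
Internal nodes = n - 1 = 3705 - 1 = 3704
Total = leaves + internal = 3705 + 3704 = 7409

7409


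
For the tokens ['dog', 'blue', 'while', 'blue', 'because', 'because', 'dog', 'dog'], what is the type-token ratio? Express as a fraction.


Tokens: 8
Unique types: ('because', 'blue', 'dog', 'while') = 4
TTR = 4/8
Simplify: divide both by 4 -> 1/2
TTR = 1/2

1/2


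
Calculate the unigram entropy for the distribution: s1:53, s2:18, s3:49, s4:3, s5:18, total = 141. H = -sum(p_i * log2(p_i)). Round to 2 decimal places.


Computing entropy H = -sum(p_i * log2(p_i)):
  s1: p = 53/141 = 0.3759, -p*log2(p) = 0.5306
  s2: p = 18/141 = 0.1277, -p*log2(p) = 0.3791
  s3: p = 49/141 = 0.3475, -p*log2(p) = 0.5299
  s4: p = 3/141 = 0.0213, -p*log2(p) = 0.1182
  s5: p = 18/141 = 0.1277, -p*log2(p) = 0.3791
H = sum of terms = 1.9369
Rounded to 2 decimals: 1.94

1.94


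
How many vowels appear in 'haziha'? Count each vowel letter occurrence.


Scanning each character of 'haziha':
  Position 1: 'h' -> consonant (running count: 0)
  Position 2: 'a' -> vowel (running count: 1)
  Position 3: 'z' -> consonant (running count: 1)
  Position 4: 'i' -> vowel (running count: 2)
  Position 5: 'h' -> consonant (running count: 2)
  Position 6: 'a' -> vowel (running count: 3)
Total vowels: 3

3


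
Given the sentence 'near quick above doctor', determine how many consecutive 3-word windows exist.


Word trigrams from [4] words:
  Trigram 1: (near quick above)
  Trigram 2: (quick above doctor)
Total word trigrams: 4 - 2 = 2

2


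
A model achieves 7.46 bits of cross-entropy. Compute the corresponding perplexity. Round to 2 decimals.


Perplexity formula: PP = 2^H
H = 7.46
PP = 2^7.46
Decompose: 2^7.46 = 2^7 * 2^0.46
2^7 = 128, 2^0.46 ~ 1.3755418
PP ~ 128 * 1.3755418 = 176.0693504
Rounded to 2 decimals: 176.07

176.07


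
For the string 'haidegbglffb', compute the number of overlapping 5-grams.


String 'haidegbglffb' has length L = 12.
Number of overlapping n-grams = L - n + 1
Substituting: 12 - 5 + 1 = 8

8


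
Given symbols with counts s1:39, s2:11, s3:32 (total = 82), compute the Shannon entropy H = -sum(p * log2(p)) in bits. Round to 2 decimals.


Computing entropy H = -sum(p_i * log2(p_i)):
  s1: p = 39/82 = 0.4756, -p*log2(p) = 0.5099
  s2: p = 11/82 = 0.1341, -p*log2(p) = 0.3888
  s3: p = 32/82 = 0.3902, -p*log2(p) = 0.5298
H = sum of terms = 1.4285
Rounded to 2 decimals: 1.43

1.43


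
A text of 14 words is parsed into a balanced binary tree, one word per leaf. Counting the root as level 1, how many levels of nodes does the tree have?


In a balanced binary tree with n leaves the deepest leaf is ceil(log2(n)) edges below the root,
so counting node levels inclusive of root and leaves gives ceil(log2(n)) + 1 levels.
log2(14) = 3.8074
ceil(3.8074) = 4
levels = 4 + 1 = 5

5


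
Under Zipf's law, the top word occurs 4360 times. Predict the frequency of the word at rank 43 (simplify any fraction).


Zipf's law: freq(rank) = f1 / rank
f1 = 4360, rank = 43
freq = 4360 / 43
GCD(4360, 43) = 1
Simplified: 4360/43

4360/43


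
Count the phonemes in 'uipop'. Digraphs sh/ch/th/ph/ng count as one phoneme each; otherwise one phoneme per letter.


Parsing 'uipop' greedily, digraphs first:
  'u' -> vowel phoneme (phonemes so far: 1)
  'i' -> vowel phoneme (phonemes so far: 2)
  'p' -> consonant phoneme (phonemes so far: 3)
  'o' -> vowel phoneme (phonemes so far: 4)
  'p' -> consonant phoneme (phonemes so far: 5)
Total phonemes: 5

5


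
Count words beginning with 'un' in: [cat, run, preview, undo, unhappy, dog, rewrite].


Checking each word for prefix 'un':
  'cat' -> no (count: 0)
  'run' -> no (count: 0)
  'preview' -> no (count: 0)
  'undo' -> YES, starts with 'un' (count: 1)
  'unhappy' -> YES, starts with 'un' (count: 2)
  'dog' -> no (count: 2)
  'rewrite' -> no (count: 2)
Total with prefix 'un': 2

2


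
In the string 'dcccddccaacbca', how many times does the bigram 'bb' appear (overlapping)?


Scanning 'dcccddccaacbca' for bigram 'bb':
  Position 0: 'dc' -> no
  Position 1: 'cc' -> no
  Position 2: 'cc' -> no
  Position 3: 'cd' -> no
  Position 4: 'dd' -> no
  Position 5: 'dc' -> no
  Position 6: 'cc' -> no
  Position 7: 'ca' -> no
  Position 8: 'aa' -> no
  Position 9: 'ac' -> no
  Position 10: 'cb' -> no
  Position 11: 'bc' -> no
  Position 12: 'ca' -> no
Total matches: 0

0


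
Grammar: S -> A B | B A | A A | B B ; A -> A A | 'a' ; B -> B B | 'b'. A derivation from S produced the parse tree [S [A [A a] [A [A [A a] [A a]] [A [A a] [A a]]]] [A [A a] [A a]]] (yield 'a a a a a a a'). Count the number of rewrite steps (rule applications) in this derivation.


Every bracketed nonterminal node [X ...] in the tree is produced by exactly one rule application.
Reading the tree off as a leftmost derivation:
  Step 1: S  =>  A A   (applied S -> A A)
  Step 2: A A  =>  A A A   (applied A -> A A)
  Step 3: A A A  =>  a A A   (applied A -> a)
  Step 4: a A A  =>  a A A A   (applied A -> A A)
  Step 5: a A A A  =>  a A A A A   (applied A -> A A)
  Step 6: a A A A A  =>  a a A A A   (applied A -> a)
  Step 7: a a A A A  =>  a a a A A   (applied A -> a)
  Step 8: a a a A A  =>  a a a A A A   (applied A -> A A)
  Step 9: a a a A A A  =>  a a a a A A   (applied A -> a)
  Step 10: a a a a A A  =>  a a a a a A   (applied A -> a)
  Step 11: a a a a a A  =>  a a a a a A A   (applied A -> A A)
  Step 12: a a a a a A A  =>  a a a a a a A   (applied A -> a)
  Step 13: a a a a a a A  =>  a a a a a a a   (applied A -> a)
Final yield: a a a a a a a
Total rewrite steps: 13

13


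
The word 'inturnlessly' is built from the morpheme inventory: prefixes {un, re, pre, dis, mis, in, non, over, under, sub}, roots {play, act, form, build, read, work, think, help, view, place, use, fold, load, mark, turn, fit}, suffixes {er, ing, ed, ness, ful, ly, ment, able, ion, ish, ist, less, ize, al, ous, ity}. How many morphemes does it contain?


Segmenting 'inturnlessly' against the inventory:
  'in' -> prefix (morpheme 1)
  'turn' -> root (morpheme 2)
  'less' -> suffix (morpheme 3)
  'ly' -> suffix (morpheme 4)
Total morphemes: 4

4


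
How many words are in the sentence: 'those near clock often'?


Counting words by splitting on spaces:
  Word 1: 'those'
  Word 2: 'near'
  Word 3: 'clock'
  Word 4: 'often'
Total words: 4

4


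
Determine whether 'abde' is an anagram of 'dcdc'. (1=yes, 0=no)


Sort characters of 'abde': 'abde'
Sort characters of 'dcdc': 'ccdd'
Sorted forms differ -> they are NOT anagrams
Result: 0

0


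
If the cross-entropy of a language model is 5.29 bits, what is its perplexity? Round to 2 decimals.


Perplexity formula: PP = 2^H
H = 5.29
PP = 2^5.29
Decompose: 2^5.29 = 2^5 * 2^0.29
2^5 = 32, 2^0.29 ~ 1.2226403
PP ~ 32 * 1.2226403 = 39.1244896
Rounded to 2 decimals: 39.12

39.12


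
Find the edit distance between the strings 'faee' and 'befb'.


Building DP table for s1='faee' (len 4) and s2='befb' (len 4):
       b  e  f  b
    0  1  2  3  4
  f 1  1  2  2  3
  a 2  2  2  3  3
  e 3  3  2  3  4
  e 4  4  3  3  4
Edit distance = dp[4][4] = 4

4


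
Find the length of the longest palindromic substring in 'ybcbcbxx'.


Scanning 'ybcbcbxx' for palindromic substrings.
Substring at positions 1-5: 'bcbcb'.
Check: reverse('bcbcb') = 'bcbcb' -> palindrome confirmed.
Neighbouring characters ('y' / 'x') break symmetry, so it cannot extend further.
No longer palindromic substring exists; longest length = 5

5


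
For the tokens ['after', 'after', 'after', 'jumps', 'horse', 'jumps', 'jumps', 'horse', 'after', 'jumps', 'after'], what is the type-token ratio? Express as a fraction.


Tokens: 11
Unique types: ('after', 'horse', 'jumps') = 3
TTR = 3/11
Already in lowest terms.

3/11


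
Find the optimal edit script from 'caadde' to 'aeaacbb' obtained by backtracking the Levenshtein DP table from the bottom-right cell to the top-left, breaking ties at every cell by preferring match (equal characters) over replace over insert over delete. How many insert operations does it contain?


Edit distance = 5. Backtracking from cell (6, 7) with preference match > replace > insert > delete,
then listing the resulting alignment 'caadde' -> 'aeaacbb' left to right:
  Step 1: insert 'a' [insertion #1]
  Step 2: replace c->e
  Step 3: keep 'a'
  Step 4: keep 'a'
  Step 5: replace d->c
  Step 6: replace d->b
  Step 7: replace e->b
Total insertions: 1

1


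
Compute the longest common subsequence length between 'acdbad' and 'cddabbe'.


DP table for LCS of 'acdbad' and 'cddabbe':
       c  d  d  a  b  b  e
    0  0  0  0  0  0  0  0
  a 0  0  0  0  1  1  1  1
  c 0  1  1  1  1  1  1  1
  d 0  1  2  2  2  2  2  2
  b 0  1  2  2  2  3  3  3
  a 0  1  2  2  3  3  3  3
  d 0  1  2  3  3  3  3  3
LCS: 'cdb'
LCS length = 3

3


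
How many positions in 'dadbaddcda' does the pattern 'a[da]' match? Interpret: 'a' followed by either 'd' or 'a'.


Pattern: a[da] means 'a' followed by either 'd' or 'a'.
Scanning 'dadbaddcda' position-by-position:
  Pos 0: window 'da' -> no
  Pos 1: window 'ad' -> MATCH
  Pos 2: window 'db' -> no
  Pos 3: window 'ba' -> no
  Pos 4: window 'ad' -> MATCH
  Pos 5: window 'dd' -> no
  Pos 6: window 'dc' -> no
  Pos 7: window 'cd' -> no
  Pos 8: window 'da' -> no
  Pos 9: window 'a' -> no
Total matches: 2

2


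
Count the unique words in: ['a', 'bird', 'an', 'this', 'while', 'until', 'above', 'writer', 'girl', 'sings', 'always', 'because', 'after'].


Listing all tokens and tracking unique types:
  Token 1: 'a' -> NEW (unique so far: 1)
  Token 2: 'bird' -> NEW (unique so far: 2)
  Token 3: 'an' -> NEW (unique so far: 3)
  Token 4: 'this' -> NEW (unique so far: 4)
  Token 5: 'while' -> NEW (unique so far: 5)
  Token 6: 'until' -> NEW (unique so far: 6)
  Token 7: 'above' -> NEW (unique so far: 7)
  Token 8: 'writer' -> NEW (unique so far: 8)
  Token 9: 'girl' -> NEW (unique so far: 9)
  Token 10: 'sings' -> NEW (unique so far: 10)
  Token 11: 'always' -> NEW (unique so far: 11)
  Token 12: 'because' -> NEW (unique so far: 12)
  Token 13: 'after' -> NEW (unique so far: 13)
Unique types: ('a', 'above', 'after', 'always', 'an', 'because', 'bird', 'girl', 'sings', 'this', 'until', 'while', 'writer')
Vocabulary size: 13

13


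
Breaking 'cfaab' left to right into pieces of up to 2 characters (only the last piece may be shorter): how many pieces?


'cfaab' has 5 characters.
Chunking with max size 2:
  Chunk 1: 'cf' (positions 0-1)
  Chunk 2: 'aa' (positions 2-3)
  Chunk 3: 'b' (positions 4-4)
Total chunks: ceil(5 / 2) = 3

3


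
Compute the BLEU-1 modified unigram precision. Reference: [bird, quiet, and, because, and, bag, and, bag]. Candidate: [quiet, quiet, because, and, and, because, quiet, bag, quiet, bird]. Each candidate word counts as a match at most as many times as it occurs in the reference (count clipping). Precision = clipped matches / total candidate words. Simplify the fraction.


Reference word counts: {'and': 3, 'bag': 2, 'because': 1, 'bird': 1, 'quiet': 1}
Checking each candidate word (with clipping):
  'quiet' -> in reference (ref count 1, used 1/1) -> match (matches: 1)
  'quiet' -> ref count 1 already used up (1/1) -> clipped, no match (matches: 1)
  'because' -> in reference (ref count 1, used 1/1) -> match (matches: 2)
  'and' -> in reference (ref count 3, used 1/3) -> match (matches: 3)
  'and' -> in reference (ref count 3, used 2/3) -> match (matches: 4)
  'because' -> ref count 1 already used up (1/1) -> clipped, no match (matches: 4)
  'quiet' -> ref count 1 already used up (1/1) -> clipped, no match (matches: 4)
  'bag' -> in reference (ref count 2, used 1/2) -> match (matches: 5)
  'quiet' -> ref count 1 already used up (1/1) -> clipped, no match (matches: 5)
  'bird' -> in reference (ref count 1, used 1/1) -> match (matches: 6)
Clipped matches: 6, Candidate length: 10
Precision = 6/10 = 3/5

3/5


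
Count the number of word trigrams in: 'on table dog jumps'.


Word trigrams from [4] words:
  Trigram 1: (on table dog)
  Trigram 2: (table dog jumps)
Total word trigrams: 4 - 2 = 2

2


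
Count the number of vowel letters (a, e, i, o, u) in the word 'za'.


Scanning each character of 'za':
  Position 1: 'z' -> consonant (running count: 0)
  Position 2: 'a' -> vowel (running count: 1)
Total vowels: 1

1


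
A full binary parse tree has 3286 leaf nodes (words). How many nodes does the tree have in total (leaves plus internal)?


Leaf nodes (terminals): 3286
Internal nodes = n - 1 = 3286 - 1 = 3285
Total = leaves + internal = 3286 + 3285 = 6571

6571


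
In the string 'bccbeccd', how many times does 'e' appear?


Scanning 'bccbeccd' for 'e':
  Position 4: 'e' -> MATCH (count: 1)
Total occurrences of 'e': 1

1


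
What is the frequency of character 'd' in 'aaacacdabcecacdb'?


Scanning 'aaacacdabcecacdb' for 'd':
  Position 6: 'd' -> MATCH (count: 1)
  Position 14: 'd' -> MATCH (count: 2)
Total occurrences of 'd': 2

2


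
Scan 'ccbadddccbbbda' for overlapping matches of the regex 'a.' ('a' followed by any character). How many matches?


Pattern: a. means 'a' followed by any character.
Scanning 'ccbadddccbbbda' position-by-position:
  Pos 0: window 'cc' -> no
  Pos 1: window 'cb' -> no
  Pos 2: window 'ba' -> no
  Pos 3: window 'ad' -> MATCH
  Pos 4: window 'dd' -> no
  Pos 5: window 'dd' -> no
  Pos 6: window 'dc' -> no
  Pos 7: window 'cc' -> no
  Pos 8: window 'cb' -> no
  Pos 9: window 'bb' -> no
  Pos 10: window 'bb' -> no
  Pos 11: window 'bd' -> no
  Pos 12: window 'da' -> no
  Pos 13: window 'a' -> no
Total matches: 1

1
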